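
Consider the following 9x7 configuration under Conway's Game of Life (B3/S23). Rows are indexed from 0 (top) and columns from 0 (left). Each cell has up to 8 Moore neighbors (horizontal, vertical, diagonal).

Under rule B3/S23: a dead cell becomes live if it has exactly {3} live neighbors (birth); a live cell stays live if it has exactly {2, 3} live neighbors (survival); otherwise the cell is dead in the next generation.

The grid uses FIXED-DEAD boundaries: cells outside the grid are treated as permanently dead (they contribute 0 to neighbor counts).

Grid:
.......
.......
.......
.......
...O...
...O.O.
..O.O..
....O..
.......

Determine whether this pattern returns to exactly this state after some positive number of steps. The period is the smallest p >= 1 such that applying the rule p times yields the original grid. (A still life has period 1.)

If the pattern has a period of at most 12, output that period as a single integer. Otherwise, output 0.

Answer: 2

Derivation:
Simulating and comparing each generation to the original:
Gen 0 (original, given above): 6 live cells
Gen 1: 6 live cells, differs from original
Gen 2: 6 live cells, MATCHES original -> period = 2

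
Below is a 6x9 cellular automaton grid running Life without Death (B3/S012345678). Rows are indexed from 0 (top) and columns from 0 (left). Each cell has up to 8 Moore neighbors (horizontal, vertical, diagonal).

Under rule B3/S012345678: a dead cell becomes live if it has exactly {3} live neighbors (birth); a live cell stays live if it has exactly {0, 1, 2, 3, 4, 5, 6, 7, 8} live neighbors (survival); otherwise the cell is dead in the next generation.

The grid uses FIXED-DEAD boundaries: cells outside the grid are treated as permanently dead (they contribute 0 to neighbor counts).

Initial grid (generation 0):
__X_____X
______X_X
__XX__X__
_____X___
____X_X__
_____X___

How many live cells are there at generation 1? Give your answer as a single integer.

Simulating step by step:
Generation 0 (given above): 11 live cells
Generation 1: 19 live cells
__X____XX
__XX__X_X
__XX_XXX_
___XXXX__
____X_X__
_____X___
Population at generation 1: 19

Answer: 19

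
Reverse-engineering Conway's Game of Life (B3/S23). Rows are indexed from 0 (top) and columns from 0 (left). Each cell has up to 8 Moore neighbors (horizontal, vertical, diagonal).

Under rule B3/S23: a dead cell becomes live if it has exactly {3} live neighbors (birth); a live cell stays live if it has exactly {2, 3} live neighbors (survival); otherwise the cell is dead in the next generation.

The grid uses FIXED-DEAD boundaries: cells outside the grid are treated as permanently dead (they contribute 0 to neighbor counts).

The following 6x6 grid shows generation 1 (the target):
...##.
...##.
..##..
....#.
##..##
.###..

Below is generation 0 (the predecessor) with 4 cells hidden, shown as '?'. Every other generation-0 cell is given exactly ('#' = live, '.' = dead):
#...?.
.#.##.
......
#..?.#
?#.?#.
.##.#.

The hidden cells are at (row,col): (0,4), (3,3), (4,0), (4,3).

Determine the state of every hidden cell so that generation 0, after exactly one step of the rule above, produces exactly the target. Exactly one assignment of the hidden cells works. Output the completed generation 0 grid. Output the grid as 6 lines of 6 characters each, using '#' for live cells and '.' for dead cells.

Answer: #...#.
.#.##.
......
#..#.#
.#..#.
.##.#.

Derivation:
Hidden generation-0 cells (in order): (0,4), (3,3), (4,0), (4,3).
A hidden cell only influences target cells in its own 3x3 neighborhood. Try each of the 2^4 = 16 assignments, step the completed generation 0 forward once under B3/S23, and compare with the target:
  (0,4)=. (3,3)=. (4,0)=. (4,3)=. -> step gives (0,3)='.' but target has '#' -> reject
  (0,4)=. (3,3)=. (4,0)=. (4,3)=# -> step gives (0,3)='.' but target has '#' -> reject
  (0,4)=. (3,3)=. (4,0)=# (4,3)=. -> step gives (0,3)='.' but target has '#' -> reject
  (0,4)=. (3,3)=. (4,0)=# (4,3)=# -> step gives (0,3)='.' but target has '#' -> reject
  (0,4)=. (3,3)=# (4,0)=. (4,3)=. -> step gives (0,3)='.' but target has '#' -> reject
  (0,4)=. (3,3)=# (4,0)=. (4,3)=# -> step gives (0,3)='.' but target has '#' -> reject
  (0,4)=. (3,3)=# (4,0)=# (4,3)=. -> step gives (0,3)='.' but target has '#' -> reject
  (0,4)=. (3,3)=# (4,0)=# (4,3)=# -> step gives (0,3)='.' but target has '#' -> reject
  (0,4)=# (3,3)=. (4,0)=. (4,3)=. -> step gives (2,2)='.' but target has '#' -> reject
  (0,4)=# (3,3)=. (4,0)=. (4,3)=# -> step gives (2,2)='.' but target has '#' -> reject
  (0,4)=# (3,3)=. (4,0)=# (4,3)=. -> step gives (2,2)='.' but target has '#' -> reject
  (0,4)=# (3,3)=. (4,0)=# (4,3)=# -> step gives (2,2)='.' but target has '#' -> reject
  (0,4)=# (3,3)=# (4,0)=. (4,3)=. -> step reproduces the target at every cell -> ACCEPT
  (0,4)=# (3,3)=# (4,0)=. (4,3)=# -> step gives (3,2)='#' but target has '.' -> reject
  (0,4)=# (3,3)=# (4,0)=# (4,3)=. -> step gives (3,0)='#' but target has '.' -> reject
  (0,4)=# (3,3)=# (4,0)=# (4,3)=# -> step gives (3,0)='#' but target has '.' -> reject
Unique solution: (0,4)=live, (3,3)=live, (4,0)=dead, (4,3)=dead.
Check: live-neighbor counts of every cell in the completed generation 0:
122322
212222
223342
122131
334433
222312
Applying B3/S23 to generation 0 with these counts gives:
...##.
...##.
..##..
....#.
##..##
.###..
which matches the target exactly.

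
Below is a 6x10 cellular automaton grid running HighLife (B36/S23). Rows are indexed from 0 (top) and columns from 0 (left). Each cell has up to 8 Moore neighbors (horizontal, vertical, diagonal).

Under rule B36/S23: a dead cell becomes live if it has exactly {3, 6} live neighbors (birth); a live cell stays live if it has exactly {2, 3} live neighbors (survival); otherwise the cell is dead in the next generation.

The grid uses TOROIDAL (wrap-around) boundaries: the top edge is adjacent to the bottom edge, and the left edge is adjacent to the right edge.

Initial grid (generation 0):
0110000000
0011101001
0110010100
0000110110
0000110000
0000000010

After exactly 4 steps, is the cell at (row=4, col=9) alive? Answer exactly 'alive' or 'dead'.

Simulating step by step:
Generation 0 (given above): 18 live cells
Generation 1: 17 live cells
0110000000
1000111000
0110000100
0001000110
0000111110
0000000000
Generation 2: 24 live cells
0100010000
1001011000
0111110110
0011110000
0000111010
0000011100
Generation 3: 11 live cells
0000001100
1001100100
0100000100
0100000010
0000000000
0000000100
Generation 4: 12 live cells
0000001110
0000000110
1110000110
0000000000
0000000000
0000001100

Cell (4,9) at generation 4: 0 -> dead

Answer: dead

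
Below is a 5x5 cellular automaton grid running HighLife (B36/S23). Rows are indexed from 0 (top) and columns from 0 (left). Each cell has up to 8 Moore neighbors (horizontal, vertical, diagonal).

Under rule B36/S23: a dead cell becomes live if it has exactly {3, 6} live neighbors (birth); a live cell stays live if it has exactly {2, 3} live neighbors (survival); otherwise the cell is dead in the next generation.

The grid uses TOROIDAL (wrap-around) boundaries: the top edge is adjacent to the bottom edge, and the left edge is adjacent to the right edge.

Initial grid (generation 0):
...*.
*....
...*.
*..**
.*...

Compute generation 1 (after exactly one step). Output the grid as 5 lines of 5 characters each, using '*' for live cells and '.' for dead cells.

Answer: .....
....*
*..*.
*.***
*.**.

Derivation:
Simulating step by step:
Generation 0 (given above): 7 live cells
Generation 1: 10 live cells
(generation 1 grid is the final answer)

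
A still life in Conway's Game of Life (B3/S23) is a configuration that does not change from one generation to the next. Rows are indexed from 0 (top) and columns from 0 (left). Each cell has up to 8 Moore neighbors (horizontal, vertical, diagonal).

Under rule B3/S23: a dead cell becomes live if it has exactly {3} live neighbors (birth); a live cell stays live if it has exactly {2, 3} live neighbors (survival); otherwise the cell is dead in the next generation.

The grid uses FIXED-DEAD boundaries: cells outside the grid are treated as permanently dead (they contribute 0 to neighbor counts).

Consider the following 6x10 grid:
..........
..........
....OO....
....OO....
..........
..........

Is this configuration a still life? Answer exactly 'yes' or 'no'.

Compute generation 1 and compare to generation 0 (given above):
Generation 1:
..........
..........
....OO....
....OO....
..........
..........
The grids are IDENTICAL -> still life.

Answer: yes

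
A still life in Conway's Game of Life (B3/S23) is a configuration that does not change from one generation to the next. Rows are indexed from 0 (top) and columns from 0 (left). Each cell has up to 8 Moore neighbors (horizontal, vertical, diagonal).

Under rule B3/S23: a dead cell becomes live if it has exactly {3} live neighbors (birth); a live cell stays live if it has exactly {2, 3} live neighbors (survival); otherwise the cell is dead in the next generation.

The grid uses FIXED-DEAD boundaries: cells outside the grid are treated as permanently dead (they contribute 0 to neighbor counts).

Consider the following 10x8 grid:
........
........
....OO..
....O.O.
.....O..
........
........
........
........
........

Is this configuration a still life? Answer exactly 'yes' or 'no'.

Compute generation 1 and compare to generation 0 (given above):
Generation 1:
........
........
....OO..
....O.O.
.....O..
........
........
........
........
........
The grids are IDENTICAL -> still life.

Answer: yes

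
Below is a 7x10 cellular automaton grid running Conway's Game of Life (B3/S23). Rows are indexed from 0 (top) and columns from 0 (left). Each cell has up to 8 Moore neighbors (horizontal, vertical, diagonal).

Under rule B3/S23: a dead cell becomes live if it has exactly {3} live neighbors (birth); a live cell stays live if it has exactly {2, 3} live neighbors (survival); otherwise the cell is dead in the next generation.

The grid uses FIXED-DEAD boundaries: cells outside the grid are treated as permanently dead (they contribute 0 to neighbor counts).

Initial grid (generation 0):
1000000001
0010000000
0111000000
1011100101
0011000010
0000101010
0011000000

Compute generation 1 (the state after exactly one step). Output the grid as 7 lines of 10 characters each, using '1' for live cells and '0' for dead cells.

Answer: 0000000000
0011000000
0000100000
0000100010
0110010011
0000100100
0001000000

Derivation:
Simulating step by step:
Generation 0 (given above): 20 live cells
Generation 1: 13 live cells
(generation 1 grid is the final answer)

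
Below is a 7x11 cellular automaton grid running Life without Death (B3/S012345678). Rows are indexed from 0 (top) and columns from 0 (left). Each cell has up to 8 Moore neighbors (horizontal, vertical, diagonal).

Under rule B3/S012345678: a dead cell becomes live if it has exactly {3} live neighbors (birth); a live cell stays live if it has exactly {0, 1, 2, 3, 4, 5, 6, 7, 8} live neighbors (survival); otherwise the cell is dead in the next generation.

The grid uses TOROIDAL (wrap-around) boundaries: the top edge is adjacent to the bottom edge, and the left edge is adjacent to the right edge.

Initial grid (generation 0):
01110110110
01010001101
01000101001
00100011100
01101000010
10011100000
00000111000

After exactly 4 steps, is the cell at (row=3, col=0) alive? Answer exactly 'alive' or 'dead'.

Simulating step by step:
Generation 0 (given above): 31 live cells
Generation 1: 44 live cells
11110110110
01010101101
01000101001
10110111110
01101011110
11111100000
01000111100
Generation 2: 49 live cells
11110110111
01010101101
01010101001
10110111110
01101011110
11111100010
01000111111
Generation 3: 49 live cells
11110110111
01010101101
01010101001
10110111110
01101011110
11111100010
01000111111
Generation 4: 49 live cells
11110110111
01010101101
01010101001
10110111110
01101011110
11111100010
01000111111

Cell (3,0) at generation 4: 1 -> alive

Answer: alive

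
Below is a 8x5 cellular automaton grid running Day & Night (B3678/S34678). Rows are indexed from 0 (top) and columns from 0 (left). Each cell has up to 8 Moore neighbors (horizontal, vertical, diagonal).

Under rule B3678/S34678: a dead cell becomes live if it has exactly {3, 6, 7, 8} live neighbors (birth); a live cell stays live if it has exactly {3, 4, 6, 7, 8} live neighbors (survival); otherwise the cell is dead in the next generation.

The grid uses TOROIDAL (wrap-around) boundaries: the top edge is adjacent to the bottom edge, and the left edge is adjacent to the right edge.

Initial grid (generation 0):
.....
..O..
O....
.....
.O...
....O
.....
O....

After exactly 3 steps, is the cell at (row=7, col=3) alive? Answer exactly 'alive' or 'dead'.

Answer: dead

Derivation:
Simulating step by step:
Generation 0 (given above): 5 live cells
Generation 1: 0 live cells
.....
.....
.....
.....
.....
.....
.....
.....
Generation 2: 0 live cells
.....
.....
.....
.....
.....
.....
.....
.....
Generation 3: 0 live cells
.....
.....
.....
.....
.....
.....
.....
.....

Cell (7,3) at generation 3: 0 -> dead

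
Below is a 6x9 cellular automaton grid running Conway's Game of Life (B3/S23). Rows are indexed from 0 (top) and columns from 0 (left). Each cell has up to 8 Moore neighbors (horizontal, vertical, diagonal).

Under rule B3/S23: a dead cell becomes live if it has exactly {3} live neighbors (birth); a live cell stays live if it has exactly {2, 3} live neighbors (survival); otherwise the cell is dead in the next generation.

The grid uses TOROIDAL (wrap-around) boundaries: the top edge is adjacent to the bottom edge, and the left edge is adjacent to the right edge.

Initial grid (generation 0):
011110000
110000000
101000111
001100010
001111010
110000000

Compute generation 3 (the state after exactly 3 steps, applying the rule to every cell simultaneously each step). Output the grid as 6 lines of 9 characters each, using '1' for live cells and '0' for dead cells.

Simulating step by step:
Generation 0 (given above): 21 live cells
Generation 1: 13 live cells
000100000
000000010
101100110
000001000
000010101
100001000
Generation 2: 16 live cells
000000000
001100111
000000111
000111001
000010100
000011000
Generation 3: 15 live cells
(generation 3 grid is the final answer)

Answer: 000111110
000000101
101000000
000110001
000000100
000011000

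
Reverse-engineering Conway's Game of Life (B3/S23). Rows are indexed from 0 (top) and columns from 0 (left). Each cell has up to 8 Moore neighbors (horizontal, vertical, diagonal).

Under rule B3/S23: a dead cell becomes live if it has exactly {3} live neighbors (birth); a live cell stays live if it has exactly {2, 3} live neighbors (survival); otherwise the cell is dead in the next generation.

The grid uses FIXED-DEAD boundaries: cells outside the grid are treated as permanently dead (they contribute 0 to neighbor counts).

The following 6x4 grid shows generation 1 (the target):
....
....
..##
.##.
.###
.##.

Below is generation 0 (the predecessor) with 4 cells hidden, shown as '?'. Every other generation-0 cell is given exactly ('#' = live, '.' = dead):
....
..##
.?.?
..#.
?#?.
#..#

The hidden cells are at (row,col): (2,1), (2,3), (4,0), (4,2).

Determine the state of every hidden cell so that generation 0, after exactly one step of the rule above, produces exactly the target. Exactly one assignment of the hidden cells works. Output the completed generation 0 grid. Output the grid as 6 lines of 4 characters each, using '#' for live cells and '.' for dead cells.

Hidden generation-0 cells (in order): (2,1), (2,3), (4,0), (4,2).
A hidden cell only influences target cells in its own 3x3 neighborhood. Try each of the 2^4 = 16 assignments, step the completed generation 0 forward once under B3/S23, and compare with the target:
  (2,1)=. (2,3)=. (4,0)=. (4,2)=. -> step gives (3,1)='.' but target has '#' -> reject
  (2,1)=. (2,3)=. (4,0)=. (4,2)=# -> step reproduces the target at every cell -> ACCEPT
  (2,1)=. (2,3)=. (4,0)=# (4,2)=. -> step gives (3,2)='.' but target has '#' -> reject
  (2,1)=. (2,3)=. (4,0)=# (4,2)=# -> step gives (3,1)='.' but target has '#' -> reject
  (2,1)=. (2,3)=# (4,0)=. (4,2)=. -> step gives (1,2)='#' but target has '.' -> reject
  (2,1)=. (2,3)=# (4,0)=. (4,2)=# -> step gives (1,2)='#' but target has '.' -> reject
  (2,1)=. (2,3)=# (4,0)=# (4,2)=. -> step gives (1,2)='#' but target has '.' -> reject
  (2,1)=. (2,3)=# (4,0)=# (4,2)=# -> step gives (1,2)='#' but target has '.' -> reject
  (2,1)=# (2,3)=. (4,0)=. (4,2)=. -> step gives (1,2)='#' but target has '.' -> reject
  (2,1)=# (2,3)=. (4,0)=. (4,2)=# -> step gives (1,2)='#' but target has '.' -> reject
  (2,1)=# (2,3)=. (4,0)=# (4,2)=. -> step gives (1,2)='#' but target has '.' -> reject
  (2,1)=# (2,3)=. (4,0)=# (4,2)=# -> step gives (1,2)='#' but target has '.' -> reject
  (2,1)=# (2,3)=# (4,0)=. (4,2)=. -> step gives (1,2)='#' but target has '.' -> reject
  (2,1)=# (2,3)=# (4,0)=. (4,2)=# -> step gives (1,2)='#' but target has '.' -> reject
  (2,1)=# (2,3)=# (4,0)=# (4,2)=. -> step gives (1,2)='#' but target has '.' -> reject
  (2,1)=# (2,3)=# (4,0)=# (4,2)=# -> step gives (1,2)='#' but target has '.' -> reject
Unique solution: (2,1)=dead, (2,3)=dead, (4,0)=dead, (4,2)=live.
Check: live-neighbor counts of every cell in the completed generation 0:
0122
0111
0233
1322
2333
1331
Applying B3/S23 to generation 0 with these counts gives:
....
....
..##
.##.
.###
.##.
which matches the target exactly.

Answer: ....
..##
....
..#.
.##.
#..#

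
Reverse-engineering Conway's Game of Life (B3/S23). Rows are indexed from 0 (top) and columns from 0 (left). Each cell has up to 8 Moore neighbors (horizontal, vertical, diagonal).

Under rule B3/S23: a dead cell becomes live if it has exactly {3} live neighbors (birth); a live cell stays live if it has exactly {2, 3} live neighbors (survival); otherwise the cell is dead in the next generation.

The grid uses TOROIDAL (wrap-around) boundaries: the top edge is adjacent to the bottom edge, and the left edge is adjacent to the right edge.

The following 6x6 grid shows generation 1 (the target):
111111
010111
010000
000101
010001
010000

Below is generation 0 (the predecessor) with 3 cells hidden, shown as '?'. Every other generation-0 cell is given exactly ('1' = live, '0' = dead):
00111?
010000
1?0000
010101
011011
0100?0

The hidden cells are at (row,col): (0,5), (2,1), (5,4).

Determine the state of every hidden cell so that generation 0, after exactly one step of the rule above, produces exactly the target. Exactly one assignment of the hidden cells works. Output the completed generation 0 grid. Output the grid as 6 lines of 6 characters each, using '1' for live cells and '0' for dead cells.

Hidden generation-0 cells (in order): (0,5), (2,1), (5,4).
A hidden cell only influences target cells in its own 3x3 neighborhood. Try each of the 2^3 = 8 assignments, step the completed generation 0 forward once under B3/S23, and compare with the target:
  (0,5)=0 (2,1)=0 (5,4)=0 -> step gives (0,0)='0' but target has '1' -> reject
  (0,5)=0 (2,1)=0 (5,4)=1 -> step gives (0,0)='0' but target has '1' -> reject
  (0,5)=0 (2,1)=1 (5,4)=0 -> step gives (0,0)='0' but target has '1' -> reject
  (0,5)=0 (2,1)=1 (5,4)=1 -> step gives (0,0)='0' but target has '1' -> reject
  (0,5)=1 (2,1)=0 (5,4)=0 -> step gives (0,5)='0' but target has '1' -> reject
  (0,5)=1 (2,1)=0 (5,4)=1 -> step gives (1,0)='1' but target has '0' -> reject
  (0,5)=1 (2,1)=1 (5,4)=0 -> step gives (0,5)='0' but target has '1' -> reject
  (0,5)=1 (2,1)=1 (5,4)=1 -> step reproduces the target at every cell -> ACCEPT
Unique solution: (0,5)=live, (2,1)=live, (5,4)=live.
Check: live-neighbor counts of every cell in the completed generation 0:
333332
434333
434122
645243
534443
435655
Applying B3/S23 to generation 0 with these counts gives:
111111
010111
010000
000101
010001
010000
which matches the target exactly.

Answer: 001111
010000
110000
010101
011011
010010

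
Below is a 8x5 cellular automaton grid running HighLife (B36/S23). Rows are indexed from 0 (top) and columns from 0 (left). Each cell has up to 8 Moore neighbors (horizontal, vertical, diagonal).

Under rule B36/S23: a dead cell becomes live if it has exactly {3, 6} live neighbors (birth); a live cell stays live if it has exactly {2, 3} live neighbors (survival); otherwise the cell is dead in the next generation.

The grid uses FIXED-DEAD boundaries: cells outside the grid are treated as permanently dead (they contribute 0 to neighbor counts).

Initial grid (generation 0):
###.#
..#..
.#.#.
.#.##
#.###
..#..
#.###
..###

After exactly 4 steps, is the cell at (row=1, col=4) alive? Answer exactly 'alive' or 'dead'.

Simulating step by step:
Generation 0 (given above): 22 live cells
Generation 1: 15 live cells
.###.
#....
.#.##
###..
....#
.....
....#
.##.#
Generation 2: 12 live cells
.##..
#...#
...#.
###.#
.#...
.....
...#.
...#.
Generation 3: 15 live cells
.#...
.###.
#.###
####.
###..
.....
.....
.....
Generation 4: 9 live cells
.#...
#...#
#...#
....#
#..#.
.#...
.....
.....

Cell (1,4) at generation 4: 1 -> alive

Answer: alive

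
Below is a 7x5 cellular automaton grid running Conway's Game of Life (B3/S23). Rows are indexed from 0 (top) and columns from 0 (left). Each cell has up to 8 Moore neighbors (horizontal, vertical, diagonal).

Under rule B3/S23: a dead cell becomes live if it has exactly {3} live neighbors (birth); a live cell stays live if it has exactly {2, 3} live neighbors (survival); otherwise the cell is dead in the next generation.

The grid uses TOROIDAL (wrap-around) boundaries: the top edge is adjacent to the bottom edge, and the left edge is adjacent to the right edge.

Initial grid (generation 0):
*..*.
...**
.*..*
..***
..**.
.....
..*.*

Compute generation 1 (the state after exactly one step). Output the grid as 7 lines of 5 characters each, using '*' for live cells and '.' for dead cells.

Answer: *.*..
..**.
.....
**..*
..*.*
..*..
...**

Derivation:
Simulating step by step:
Generation 0 (given above): 13 live cells
Generation 1: 12 live cells
(generation 1 grid is the final answer)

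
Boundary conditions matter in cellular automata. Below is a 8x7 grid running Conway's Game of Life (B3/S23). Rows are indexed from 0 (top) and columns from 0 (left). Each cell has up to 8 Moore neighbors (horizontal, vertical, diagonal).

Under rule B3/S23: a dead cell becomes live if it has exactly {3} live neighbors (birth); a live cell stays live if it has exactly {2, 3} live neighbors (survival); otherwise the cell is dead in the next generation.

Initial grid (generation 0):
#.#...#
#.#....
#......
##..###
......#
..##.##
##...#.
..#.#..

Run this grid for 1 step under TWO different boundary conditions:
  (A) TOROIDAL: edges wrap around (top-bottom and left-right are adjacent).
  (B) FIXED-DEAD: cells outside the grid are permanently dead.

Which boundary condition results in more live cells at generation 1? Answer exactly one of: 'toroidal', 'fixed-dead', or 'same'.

Under TOROIDAL boundary, generation 1:
#.#...#
#......
.....#.
.#...#.
.###...
.##.##.
##...#.
..##.#.
Population = 20

Under FIXED-DEAD boundary, generation 1:
.......
#......
#....#.
##...##
.###...
.##.###
.#...##
.#.....
Population = 19

Comparison: toroidal=20, fixed-dead=19 -> toroidal

Answer: toroidal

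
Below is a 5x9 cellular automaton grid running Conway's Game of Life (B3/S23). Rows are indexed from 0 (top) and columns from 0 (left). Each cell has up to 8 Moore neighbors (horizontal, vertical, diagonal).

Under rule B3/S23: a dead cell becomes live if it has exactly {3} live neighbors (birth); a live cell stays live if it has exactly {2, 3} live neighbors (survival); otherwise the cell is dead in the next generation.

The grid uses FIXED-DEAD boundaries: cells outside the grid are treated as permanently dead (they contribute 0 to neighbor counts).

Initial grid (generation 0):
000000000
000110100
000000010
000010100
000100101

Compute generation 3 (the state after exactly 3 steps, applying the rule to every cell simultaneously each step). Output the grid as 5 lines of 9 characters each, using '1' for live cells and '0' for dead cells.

Answer: 000000000
000000000
000000000
000001100
000000000

Derivation:
Simulating step by step:
Generation 0 (given above): 9 live cells
Generation 1: 8 live cells
000000000
000000000
000110110
000001100
000001010
Generation 2: 4 live cells
000000000
000000000
000010110
000000000
000001000
Generation 3: 2 live cells
(generation 3 grid is the final answer)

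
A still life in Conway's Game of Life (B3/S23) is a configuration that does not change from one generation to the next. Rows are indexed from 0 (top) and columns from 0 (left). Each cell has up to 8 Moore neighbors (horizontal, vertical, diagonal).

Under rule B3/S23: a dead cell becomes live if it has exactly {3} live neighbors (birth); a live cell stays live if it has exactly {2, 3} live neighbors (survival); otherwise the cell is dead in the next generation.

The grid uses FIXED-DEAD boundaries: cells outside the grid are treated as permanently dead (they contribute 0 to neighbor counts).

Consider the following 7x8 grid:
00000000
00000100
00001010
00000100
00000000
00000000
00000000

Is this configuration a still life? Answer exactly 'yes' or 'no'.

Answer: yes

Derivation:
Compute generation 1 and compare to generation 0 (given above):
Generation 1:
00000000
00000100
00001010
00000100
00000000
00000000
00000000
The grids are IDENTICAL -> still life.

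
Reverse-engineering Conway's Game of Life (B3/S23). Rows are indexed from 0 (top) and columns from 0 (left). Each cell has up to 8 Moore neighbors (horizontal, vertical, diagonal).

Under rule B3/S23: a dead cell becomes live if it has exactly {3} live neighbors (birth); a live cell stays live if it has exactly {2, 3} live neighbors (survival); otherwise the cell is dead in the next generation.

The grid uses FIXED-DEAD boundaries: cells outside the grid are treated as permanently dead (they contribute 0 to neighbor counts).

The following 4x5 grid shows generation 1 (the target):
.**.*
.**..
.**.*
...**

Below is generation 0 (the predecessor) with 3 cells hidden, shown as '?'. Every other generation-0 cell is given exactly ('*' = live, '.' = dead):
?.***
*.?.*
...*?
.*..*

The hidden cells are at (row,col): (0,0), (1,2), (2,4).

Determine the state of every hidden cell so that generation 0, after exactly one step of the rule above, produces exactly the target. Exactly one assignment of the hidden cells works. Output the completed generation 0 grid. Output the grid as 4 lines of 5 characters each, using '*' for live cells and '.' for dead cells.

Answer: ..***
*.*.*
...**
.*..*

Derivation:
Hidden generation-0 cells (in order): (0,0), (1,2), (2,4).
A hidden cell only influences target cells in its own 3x3 neighborhood. Try each of the 2^3 = 8 assignments, step the completed generation 0 forward once under B3/S23, and compare with the target:
  (0,0)=. (1,2)=. (2,4)=. -> step gives (0,1)='.' but target has '*' -> reject
  (0,0)=. (1,2)=. (2,4)=* -> step gives (0,1)='.' but target has '*' -> reject
  (0,0)=. (1,2)=* (2,4)=. -> step gives (1,4)='*' but target has '.' -> reject
  (0,0)=. (1,2)=* (2,4)=* -> step reproduces the target at every cell -> ACCEPT
  (0,0)=* (1,2)=. (2,4)=. -> step gives (0,2)='.' but target has '*' -> reject
  (0,0)=* (1,2)=. (2,4)=* -> step gives (0,2)='.' but target has '*' -> reject
  (0,0)=* (1,2)=* (2,4)=. -> step gives (0,1)='.' but target has '*' -> reject
  (0,0)=* (1,2)=* (2,4)=* -> step gives (0,1)='.' but target has '*' -> reject
Unique solution: (0,0)=dead, (1,2)=live, (2,4)=live.
Check: live-neighbor counts of every cell in the completed generation 0:
13242
03374
23343
10232
Applying B3/S23 to generation 0 with these counts gives:
.**.*
.**..
.**.*
...**
which matches the target exactly.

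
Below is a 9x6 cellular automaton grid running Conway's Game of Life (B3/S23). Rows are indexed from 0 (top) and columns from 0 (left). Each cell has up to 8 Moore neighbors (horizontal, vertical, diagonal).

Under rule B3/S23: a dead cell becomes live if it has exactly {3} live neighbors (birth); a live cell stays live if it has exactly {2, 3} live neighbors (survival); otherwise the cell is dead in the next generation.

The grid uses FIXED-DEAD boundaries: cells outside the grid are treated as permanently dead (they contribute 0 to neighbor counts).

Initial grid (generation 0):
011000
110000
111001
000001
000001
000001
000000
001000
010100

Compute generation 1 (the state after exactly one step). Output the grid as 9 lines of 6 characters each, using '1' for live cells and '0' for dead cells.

Simulating step by step:
Generation 0 (given above): 14 live cells
Generation 1: 12 live cells
(generation 1 grid is the final answer)

Answer: 111000
000000
101000
010011
000011
000000
000000
001000
001000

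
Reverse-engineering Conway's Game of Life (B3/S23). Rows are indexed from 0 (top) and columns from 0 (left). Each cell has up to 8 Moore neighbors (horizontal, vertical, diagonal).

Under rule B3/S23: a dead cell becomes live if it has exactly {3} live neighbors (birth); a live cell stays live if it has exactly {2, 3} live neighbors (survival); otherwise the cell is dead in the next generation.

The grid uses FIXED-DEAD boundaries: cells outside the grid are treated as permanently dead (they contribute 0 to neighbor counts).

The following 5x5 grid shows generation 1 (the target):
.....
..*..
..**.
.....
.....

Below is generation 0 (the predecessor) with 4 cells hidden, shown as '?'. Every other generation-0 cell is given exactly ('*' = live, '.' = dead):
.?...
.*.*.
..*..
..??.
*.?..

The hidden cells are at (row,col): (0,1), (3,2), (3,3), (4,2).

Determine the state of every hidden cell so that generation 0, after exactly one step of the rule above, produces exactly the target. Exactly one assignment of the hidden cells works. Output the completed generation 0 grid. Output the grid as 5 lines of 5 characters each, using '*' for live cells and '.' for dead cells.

Answer: .....
.*.*.
..*..
...*.
*....

Derivation:
Hidden generation-0 cells (in order): (0,1), (3,2), (3,3), (4,2).
A hidden cell only influences target cells in its own 3x3 neighborhood. Try each of the 2^4 = 16 assignments, step the completed generation 0 forward once under B3/S23, and compare with the target:
  (0,1)=. (3,2)=. (3,3)=. (4,2)=. -> step gives (2,3)='.' but target has '*' -> reject
  (0,1)=. (3,2)=. (3,3)=. (4,2)=* -> step gives (2,3)='.' but target has '*' -> reject
  (0,1)=. (3,2)=. (3,3)=* (4,2)=. -> step reproduces the target at every cell -> ACCEPT
  (0,1)=. (3,2)=. (3,3)=* (4,2)=* -> step gives (3,1)='*' but target has '.' -> reject
  (0,1)=. (3,2)=* (3,3)=. (4,2)=. -> step gives (2,1)='*' but target has '.' -> reject
  (0,1)=. (3,2)=* (3,3)=. (4,2)=* -> step gives (2,1)='*' but target has '.' -> reject
  (0,1)=. (3,2)=* (3,3)=* (4,2)=. -> step gives (2,1)='*' but target has '.' -> reject
  (0,1)=. (3,2)=* (3,3)=* (4,2)=* -> step gives (2,1)='*' but target has '.' -> reject
  (0,1)=* (3,2)=. (3,3)=. (4,2)=. -> step gives (0,2)='*' but target has '.' -> reject
  (0,1)=* (3,2)=. (3,3)=. (4,2)=* -> step gives (0,2)='*' but target has '.' -> reject
  (0,1)=* (3,2)=. (3,3)=* (4,2)=. -> step gives (0,2)='*' but target has '.' -> reject
  (0,1)=* (3,2)=. (3,3)=* (4,2)=* -> step gives (0,2)='*' but target has '.' -> reject
  (0,1)=* (3,2)=* (3,3)=. (4,2)=. -> step gives (0,2)='*' but target has '.' -> reject
  (0,1)=* (3,2)=* (3,3)=. (4,2)=* -> step gives (0,2)='*' but target has '.' -> reject
  (0,1)=* (3,2)=* (3,3)=* (4,2)=. -> step gives (0,2)='*' but target has '.' -> reject
  (0,1)=* (3,2)=* (3,3)=* (4,2)=* -> step gives (0,2)='*' but target has '.' -> reject
Unique solution: (0,1)=dead, (3,2)=dead, (3,3)=live, (4,2)=dead.
Check: live-neighbor counts of every cell in the completed generation 0:
11211
11311
12332
12211
01111
Applying B3/S23 to generation 0 with these counts gives:
.....
..*..
..**.
.....
.....
which matches the target exactly.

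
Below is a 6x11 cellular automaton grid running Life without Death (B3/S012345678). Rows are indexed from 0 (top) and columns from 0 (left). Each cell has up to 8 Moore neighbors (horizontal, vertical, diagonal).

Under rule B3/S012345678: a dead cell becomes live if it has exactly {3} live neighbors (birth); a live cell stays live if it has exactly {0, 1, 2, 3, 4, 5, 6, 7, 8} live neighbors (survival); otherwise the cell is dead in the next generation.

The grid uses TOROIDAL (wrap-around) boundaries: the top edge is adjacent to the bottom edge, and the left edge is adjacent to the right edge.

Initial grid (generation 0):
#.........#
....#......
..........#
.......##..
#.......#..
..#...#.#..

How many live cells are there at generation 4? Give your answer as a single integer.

Simulating step by step:
Generation 0 (given above): 11 live cells
Generation 1: 20 live cells
#.........#
#...#.....#
..........#
.......###.
#.......##.
###...#####
Generation 2: 26 live cells
#......##.#
#...#....##
#.......#.#
.......###.
#.....#.##.
###...#####
Generation 3: 31 live cells
#.....###.#
##..#..#.##
#......##.#
#......###.
#.....#.##.
###...#####
Generation 4: 37 live cells
#.#..####.#
##..#..#.##
#.....###.#
##....####.
#.....#.##.
###..######
Population at generation 4: 37

Answer: 37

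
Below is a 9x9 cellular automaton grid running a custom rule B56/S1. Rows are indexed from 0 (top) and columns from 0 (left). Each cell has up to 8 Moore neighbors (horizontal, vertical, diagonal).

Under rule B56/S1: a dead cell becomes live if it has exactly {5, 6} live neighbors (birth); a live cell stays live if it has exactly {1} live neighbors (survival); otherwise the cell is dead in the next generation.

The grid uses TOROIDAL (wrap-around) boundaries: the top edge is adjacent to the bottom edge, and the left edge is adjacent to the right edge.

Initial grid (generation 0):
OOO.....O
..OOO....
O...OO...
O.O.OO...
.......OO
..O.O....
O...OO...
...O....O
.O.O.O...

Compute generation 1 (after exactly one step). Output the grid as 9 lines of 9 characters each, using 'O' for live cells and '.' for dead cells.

Answer: ...O....O
.O.......
O..O.....
.........
.......O.
.........
O........
....O...O
O.O......

Derivation:
Simulating step by step:
Generation 0 (given above): 26 live cells
Generation 1: 11 live cells
(generation 1 grid is the final answer)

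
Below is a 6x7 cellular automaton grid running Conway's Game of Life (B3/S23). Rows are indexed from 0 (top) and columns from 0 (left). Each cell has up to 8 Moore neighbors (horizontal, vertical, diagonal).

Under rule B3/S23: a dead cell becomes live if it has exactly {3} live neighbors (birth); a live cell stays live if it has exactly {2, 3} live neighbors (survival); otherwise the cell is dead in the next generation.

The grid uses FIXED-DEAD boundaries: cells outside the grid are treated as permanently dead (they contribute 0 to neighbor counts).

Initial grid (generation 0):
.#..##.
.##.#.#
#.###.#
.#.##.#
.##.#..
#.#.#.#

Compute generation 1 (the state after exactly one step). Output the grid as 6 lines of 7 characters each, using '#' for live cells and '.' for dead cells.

Simulating step by step:
Generation 0 (given above): 23 live cells
Generation 1: 14 live cells
(generation 1 grid is the final answer)

Answer: .#####.
#.....#
#.....#
#......
#...#..
..#..#.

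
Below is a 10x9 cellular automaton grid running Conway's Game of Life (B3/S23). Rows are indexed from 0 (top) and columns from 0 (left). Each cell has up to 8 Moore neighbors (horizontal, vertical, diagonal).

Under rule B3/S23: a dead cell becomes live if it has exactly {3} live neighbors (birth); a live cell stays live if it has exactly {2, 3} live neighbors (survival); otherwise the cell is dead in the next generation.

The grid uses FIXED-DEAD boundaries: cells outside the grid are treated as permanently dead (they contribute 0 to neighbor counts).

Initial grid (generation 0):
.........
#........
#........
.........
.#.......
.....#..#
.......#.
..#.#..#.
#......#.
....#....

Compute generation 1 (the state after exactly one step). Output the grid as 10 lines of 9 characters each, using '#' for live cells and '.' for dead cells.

Answer: .........
.........
.........
.........
.........
.........
......###
......###
...#.....
.........

Derivation:
Simulating step by step:
Generation 0 (given above): 12 live cells
Generation 1: 7 live cells
(generation 1 grid is the final answer)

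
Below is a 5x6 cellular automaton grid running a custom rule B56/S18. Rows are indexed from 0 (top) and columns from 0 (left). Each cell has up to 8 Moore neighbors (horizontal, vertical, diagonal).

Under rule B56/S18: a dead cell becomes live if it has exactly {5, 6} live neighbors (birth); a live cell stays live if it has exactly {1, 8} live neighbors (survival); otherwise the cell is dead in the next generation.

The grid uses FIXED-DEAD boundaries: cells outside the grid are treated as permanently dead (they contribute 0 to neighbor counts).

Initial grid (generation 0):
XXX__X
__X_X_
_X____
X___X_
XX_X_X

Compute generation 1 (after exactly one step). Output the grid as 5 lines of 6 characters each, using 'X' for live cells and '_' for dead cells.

Simulating step by step:
Generation 0 (given above): 13 live cells
Generation 1: 6 live cells
(generation 1 grid is the final answer)

Answer: X____X
_X__X_
______
______
___X_X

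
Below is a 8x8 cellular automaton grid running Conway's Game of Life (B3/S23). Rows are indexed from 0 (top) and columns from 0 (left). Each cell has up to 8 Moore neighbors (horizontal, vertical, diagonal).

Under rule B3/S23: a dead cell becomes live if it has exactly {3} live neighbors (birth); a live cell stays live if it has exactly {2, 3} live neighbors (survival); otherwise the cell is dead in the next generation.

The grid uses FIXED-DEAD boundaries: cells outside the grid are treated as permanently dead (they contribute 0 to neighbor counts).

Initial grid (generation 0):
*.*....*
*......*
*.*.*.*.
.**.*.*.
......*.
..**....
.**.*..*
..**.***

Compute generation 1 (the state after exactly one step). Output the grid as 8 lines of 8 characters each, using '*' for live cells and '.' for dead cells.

Simulating step by step:
Generation 0 (given above): 25 live cells
Generation 1: 29 live cells
(generation 1 grid is the final answer)

Answer: .*......
*..*..**
*.*...**
.**...**
.*...*..
.***....
.*..**.*
.*******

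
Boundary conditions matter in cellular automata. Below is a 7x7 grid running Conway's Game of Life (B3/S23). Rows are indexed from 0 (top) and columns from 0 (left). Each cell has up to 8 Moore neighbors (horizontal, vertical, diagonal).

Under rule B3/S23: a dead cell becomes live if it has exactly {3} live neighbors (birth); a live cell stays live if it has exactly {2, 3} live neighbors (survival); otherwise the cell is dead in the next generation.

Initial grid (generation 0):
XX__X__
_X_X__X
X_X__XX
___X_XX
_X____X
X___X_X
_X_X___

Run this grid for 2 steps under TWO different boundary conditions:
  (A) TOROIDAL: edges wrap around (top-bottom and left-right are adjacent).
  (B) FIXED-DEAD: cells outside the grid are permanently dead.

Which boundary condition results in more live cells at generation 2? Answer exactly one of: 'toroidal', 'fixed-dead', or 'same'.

Under TOROIDAL boundary, generation 2:
XX_____
_X_____
_X_____
_X__X__
X___X__
_X____X
______X
Population = 11

Under FIXED-DEAD boundary, generation 2:
_XXX___
X___X__
_X___X_
_X__XX_
X___X__
_X___X_
_X_____
Population = 15

Comparison: toroidal=11, fixed-dead=15 -> fixed-dead

Answer: fixed-dead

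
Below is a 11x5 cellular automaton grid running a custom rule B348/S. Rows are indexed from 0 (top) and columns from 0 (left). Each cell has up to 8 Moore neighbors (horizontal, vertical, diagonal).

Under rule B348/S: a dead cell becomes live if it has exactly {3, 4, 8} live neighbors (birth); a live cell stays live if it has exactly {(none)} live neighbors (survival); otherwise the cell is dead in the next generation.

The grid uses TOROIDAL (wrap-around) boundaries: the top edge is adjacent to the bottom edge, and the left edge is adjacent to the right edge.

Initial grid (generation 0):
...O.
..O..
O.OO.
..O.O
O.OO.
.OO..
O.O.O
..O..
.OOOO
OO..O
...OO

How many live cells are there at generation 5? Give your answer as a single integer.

Answer: 4

Derivation:
Simulating step by step:
Generation 0 (given above): 25 live cells
Generation 1: 16 live cells
..O.O
.O.OO
.O..O
O....
....O
O...O
...O.
O...O
.....
.....
O.O..
Generation 2: 11 live cells
OO...
..O..
..OO.
....O
O....
...O.
O....
.....
.....
.....
.O.O.
Generation 3: 8 live cells
..O..
.O.O.
.....
...O.
....O
....O
.....
.....
.....
.....
O.O..
Generation 4: 6 live cells
.O.O.
..O..
..O..
.....
...O.
.....
.....
.....
.....
.....
.O...
Generation 5: 4 live cells
..O..
.O.O.
.....
.....
.....
.....
.....
.....
.....
.....
..O..
Population at generation 5: 4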